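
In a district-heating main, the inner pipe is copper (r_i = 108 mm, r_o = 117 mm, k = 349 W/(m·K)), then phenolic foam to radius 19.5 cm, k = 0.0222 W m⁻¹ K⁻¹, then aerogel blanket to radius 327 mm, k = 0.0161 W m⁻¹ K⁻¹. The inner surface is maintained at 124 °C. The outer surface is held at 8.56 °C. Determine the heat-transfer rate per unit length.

Q' = 13.2 W/m

Resistance network (inner→outer):
  R'_copper = ln(0.117/0.108)/(2πk) = 0.08004/(2π·349) = 3.650×10^-5 m·K/W
  R'_phenolic foam = ln(0.195/0.117)/(2πk) = 0.5108/(2π·0.0222) = 3.662 m·K/W
  R'_aerogel blanket = ln(0.327/0.195)/(2πk) = 0.5170/(2π·0.0161) = 5.110 m·K/W
ΣR = 3.650×10^-5 + 3.662 + 5.110 = 8.772 m·K/W
Q' = ΔT/ΣR = (124 °C − 8.56 °C)/8.772 = 13.2 W/m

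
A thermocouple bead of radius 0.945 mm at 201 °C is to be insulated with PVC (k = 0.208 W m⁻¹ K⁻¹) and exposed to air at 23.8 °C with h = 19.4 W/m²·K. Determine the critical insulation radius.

For a sphere, r_cr = 2k_ins/h = 2·0.208/19.4 = 0.0214 m = 2.14 cm

r_cr = 2.14 cm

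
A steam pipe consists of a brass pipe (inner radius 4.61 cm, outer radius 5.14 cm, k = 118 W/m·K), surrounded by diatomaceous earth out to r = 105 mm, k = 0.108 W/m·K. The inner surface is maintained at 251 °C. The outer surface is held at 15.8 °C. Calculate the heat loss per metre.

Q' = 223 W/m

Series thermal resistances, inner to outer:
  R'_brass = ln(0.0514/0.0461)/(2πk) = 0.1088/(2π·118) = 1.468×10^-4 m·K/W
  R'_diatomaceous earth = ln(0.105/0.0514)/(2πk) = 0.7143/(2π·0.108) = 1.053 m·K/W
ΣR = 1.468×10^-4 + 1.053 = 1.053 m·K/W
Q' = ΔT/ΣR = (251 °C − 15.8 °C)/1.053 = 223 W/m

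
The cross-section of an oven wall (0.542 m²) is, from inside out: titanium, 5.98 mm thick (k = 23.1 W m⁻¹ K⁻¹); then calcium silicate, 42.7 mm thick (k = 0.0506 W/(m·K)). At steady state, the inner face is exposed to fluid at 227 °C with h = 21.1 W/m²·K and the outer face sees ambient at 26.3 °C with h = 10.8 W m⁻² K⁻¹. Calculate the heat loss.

Q = 111 W

Series thermal resistances, inner to outer:
  R_conv,in = 1/(hA) = 1/(21.1·0.542) = 0.08744 K/W
  R_titanium = L/(kA) = 0.00598/(23.1·0.542) = 4.776×10^-4 K/W
  R_calcium silicate = L/(kA) = 0.0427/(0.0506·0.542) = 1.557 K/W
  R_conv,out = 1/(hA) = 1/(10.8·0.542) = 0.1708 K/W
ΣR = 0.08744 + 4.776×10^-4 + 1.557 + 0.1708 = 1.816 K/W
Q = ΔT/ΣR = (227 °C − 26.3 °C)/1.816 = 111 W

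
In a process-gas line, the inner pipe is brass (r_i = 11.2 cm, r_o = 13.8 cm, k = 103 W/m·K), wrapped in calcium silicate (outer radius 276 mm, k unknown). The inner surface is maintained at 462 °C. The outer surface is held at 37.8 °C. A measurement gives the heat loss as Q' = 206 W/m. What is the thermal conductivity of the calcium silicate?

k = 0.0536 W/m·K

ΣR = ΔT/Q' = |462 − 37.8|/206 = 2.059 m·K/W
Known resistances:
  R'_brass = ln(0.138/0.112)/(2πk) = 0.2088/(2π·103) = 3.226×10^-4 m·K/W
R_calcium silicate = ΣR − ΣR_known = 2.059 − 3.226×10^-4 = 2.059 m·K/W
ln(r₂/r₁)/(2πk) = 2.059 ⇒ k = 0.6931/(2π·2.059) = 0.0536 W/m·K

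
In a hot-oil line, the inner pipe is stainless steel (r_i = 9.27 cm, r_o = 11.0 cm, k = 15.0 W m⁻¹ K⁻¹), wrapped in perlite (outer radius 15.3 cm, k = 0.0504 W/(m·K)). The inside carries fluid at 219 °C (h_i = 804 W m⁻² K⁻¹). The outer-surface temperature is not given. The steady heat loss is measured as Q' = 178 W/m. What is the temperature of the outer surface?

Sum the resistances:
  R'_conv,in = 1/(2πr h) = 1/(2π·0.0927·804) = 0.002135 m·K/W
  R'_stainless steel = ln(0.110/0.0927)/(2πk) = 0.1711/(2π·15.0) = 0.001816 m·K/W
  R'_perlite = ln(0.153/0.110)/(2πk) = 0.3300/(2π·0.0504) = 1.042 m·K/W
ΣR = 1.046 m·K/W
ΔT = Q'·ΣR = 178 × 1.046 = 186.2 K
Heat flows outward, so T_out = T_in − ΔT = 219 − 186.2 = 32.8 °C

T_out = 32.8 °C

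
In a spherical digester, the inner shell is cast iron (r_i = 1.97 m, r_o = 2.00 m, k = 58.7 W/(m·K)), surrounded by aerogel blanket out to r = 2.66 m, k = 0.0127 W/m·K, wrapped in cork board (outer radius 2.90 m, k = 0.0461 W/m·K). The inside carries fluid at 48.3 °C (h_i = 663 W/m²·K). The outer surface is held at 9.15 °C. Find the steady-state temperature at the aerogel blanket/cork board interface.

Resistance network (inner→outer):
  R_conv,in = 1/(4πr²h) = 1/(4π·1.97²·663) = 3.093×10^-5 K/W
  R_cast iron = (1/1.97 − 1/2.00)/(4πk) = 0.007614/(4π·58.7) = 1.032×10^-5 K/W
  R_aerogel blanket = (1/2.00 − 1/2.66)/(4πk) = 0.1241/(4π·0.0127) = 0.7774 K/W
  R_cork board = (1/2.66 − 1/2.90)/(4πk) = 0.03111/(4π·0.0461) = 0.05371 K/W
ΣR = 3.093×10^-5 + 1.032×10^-5 + 0.7774 + 0.05371 = 0.8312 K/W
Q = ΔT/ΣR = (48.3 °C − 9.15 °C)/0.8312 = 47.10 W
From the inner boundary to the aerogel blanket/cork board interface, ΣR_partial = 0.7774 K/W.
T_interface = T_in − Q·ΣR_partial = 48.3 °C − (47.10)(0.7774) = 11.7 °C

T = 11.7 °C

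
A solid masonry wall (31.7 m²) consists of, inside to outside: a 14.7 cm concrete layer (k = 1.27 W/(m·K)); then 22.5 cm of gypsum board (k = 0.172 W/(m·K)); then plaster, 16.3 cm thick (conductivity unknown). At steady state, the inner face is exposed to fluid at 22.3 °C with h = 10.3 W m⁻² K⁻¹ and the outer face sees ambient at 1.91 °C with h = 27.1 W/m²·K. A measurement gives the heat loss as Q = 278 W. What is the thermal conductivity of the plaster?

ΣR = ΔT/Q = |22.3 − 1.91|/278 = 0.07335 K/W
Known resistances:
  R_conv,in = 1/(hA) = 1/(10.3·31.7) = 0.003063 K/W
  R_concrete = L/(kA) = 0.147/(1.27·31.7) = 0.003651 K/W
  R_gypsum board = L/(kA) = 0.225/(0.172·31.7) = 0.04127 K/W
  R_conv,out = 1/(hA) = 1/(27.1·31.7) = 0.001164 K/W
R_plaster = ΣR − ΣR_known = 0.07335 − 0.04915 = 0.02420 K/W
L/(kA) = 0.02420 ⇒ k = 0.163/(0.02420·31.7) = 0.212 W/m·K

k = 0.212 W/m·K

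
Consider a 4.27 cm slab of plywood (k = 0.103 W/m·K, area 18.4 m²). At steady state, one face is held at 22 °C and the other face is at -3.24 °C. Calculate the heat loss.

Q = 1120 W

Q = kA·ΔT/L = 0.103 × 18.4 × |22 °C − -3.24 °C| / 0.0427 = 1120 W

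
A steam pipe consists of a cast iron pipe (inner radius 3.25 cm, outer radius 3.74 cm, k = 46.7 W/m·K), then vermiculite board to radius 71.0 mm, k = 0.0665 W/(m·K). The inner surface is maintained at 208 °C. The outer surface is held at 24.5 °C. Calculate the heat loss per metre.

Treat each layer as a resistance in series:
  R'_cast iron = ln(0.0374/0.0325)/(2πk) = 0.1404/(2π·46.7) = 4.786×10^-4 m·K/W
  R'_vermiculite board = ln(0.0710/0.0374)/(2πk) = 0.6410/(2π·0.0665) = 1.534 m·K/W
ΣR = 4.786×10^-4 + 1.534 = 1.534 m·K/W
Q' = ΔT/ΣR = (208 °C − 24.5 °C)/1.534 = 120 W/m

Q' = 120 W/m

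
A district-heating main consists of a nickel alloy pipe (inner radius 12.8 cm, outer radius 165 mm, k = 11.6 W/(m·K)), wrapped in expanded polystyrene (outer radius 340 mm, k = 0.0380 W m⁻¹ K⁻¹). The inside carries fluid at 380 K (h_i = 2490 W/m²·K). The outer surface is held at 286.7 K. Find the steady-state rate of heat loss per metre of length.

Series thermal resistances, inner to outer:
  R'_conv,in = 1/(2πr h) = 1/(2π·0.128·2490) = 4.994×10^-4 m·K/W
  R'_nickel alloy = ln(0.165/0.128)/(2πk) = 0.2539/(2π·11.6) = 0.003484 m·K/W
  R'_expanded polystyrene = ln(0.340/0.165)/(2πk) = 0.7230/(2π·0.0380) = 3.028 m·K/W
ΣR = 4.994×10^-4 + 0.003484 + 3.028 = 3.032 m·K/W
Q' = ΔT/ΣR = (380 K − 286.7 K)/3.032 = 30.8 W/m

Q' = 30.8 W/m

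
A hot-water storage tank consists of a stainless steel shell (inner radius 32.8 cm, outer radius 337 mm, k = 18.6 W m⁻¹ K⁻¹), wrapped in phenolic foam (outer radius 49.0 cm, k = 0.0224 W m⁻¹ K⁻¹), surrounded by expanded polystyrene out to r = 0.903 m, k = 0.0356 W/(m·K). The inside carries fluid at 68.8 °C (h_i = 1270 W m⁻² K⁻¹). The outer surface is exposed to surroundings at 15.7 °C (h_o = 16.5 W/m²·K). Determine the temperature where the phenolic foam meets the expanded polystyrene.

T = 36.3 °C

Treat each layer as a resistance in series:
  R_conv,in = 1/(4πr²h) = 1/(4π·0.328²·1270) = 5.824×10^-4 K/W
  R_stainless steel = (1/0.328 − 1/0.337)/(4πk) = 0.08142/(4π·18.6) = 3.484×10^-4 K/W
  R_phenolic foam = (1/0.337 − 1/0.490)/(4πk) = 0.9265/(4π·0.0224) = 3.292 K/W
  R_expanded polystyrene = (1/0.490 − 1/0.903)/(4πk) = 0.9334/(4π·0.0356) = 2.086 K/W
  R_conv,out = 1/(4πr²h) = 1/(4π·0.903²·16.5) = 0.005915 K/W
ΣR = 5.824×10^-4 + 3.484×10^-4 + 3.292 + 2.086 + 0.005915 = 5.385 K/W
Q = ΔT/ΣR = (68.8 °C − 15.7 °C)/5.385 = 9.861 W
From the inner boundary to the phenolic foam/expanded polystyrene interface, ΣR_partial = 3.293 K/W.
T_interface = T_in − Q·ΣR_partial = 68.8 °C − (9.861)(3.293) = 36.3 °C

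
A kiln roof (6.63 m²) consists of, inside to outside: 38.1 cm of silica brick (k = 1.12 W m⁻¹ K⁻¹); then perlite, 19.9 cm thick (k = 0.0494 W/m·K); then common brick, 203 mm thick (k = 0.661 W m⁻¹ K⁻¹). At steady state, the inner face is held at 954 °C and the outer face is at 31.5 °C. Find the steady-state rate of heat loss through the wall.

Series thermal resistances, inner to outer:
  R_silica brick = L/(kA) = 0.381/(1.12·6.63) = 0.05131 K/W
  R_perlite = L/(kA) = 0.199/(0.0494·6.63) = 0.6076 K/W
  R_common brick = L/(kA) = 0.203/(0.661·6.63) = 0.04632 K/W
ΣR = 0.05131 + 0.6076 + 0.04632 = 0.7052 K/W
Q = ΔT/ΣR = (954 °C − 31.5 °C)/0.7052 = 1310 W

Q = 1310 W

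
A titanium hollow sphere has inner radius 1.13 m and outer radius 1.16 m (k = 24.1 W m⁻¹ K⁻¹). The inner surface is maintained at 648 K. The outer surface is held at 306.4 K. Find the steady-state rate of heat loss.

Q = 4πk·ΔT/(1/r₁ − 1/r₂) = 4π × 24.1 × 341.6 / (1/1.13 − 1/1.16) = 4.52×10^6 W

Q = 4.52×10^6 W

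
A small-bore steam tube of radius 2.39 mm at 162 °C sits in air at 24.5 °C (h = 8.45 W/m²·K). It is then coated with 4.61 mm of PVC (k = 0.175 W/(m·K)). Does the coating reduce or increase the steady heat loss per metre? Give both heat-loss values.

increases: 17.4 → 37.5 W/m

Critical radius for a cylinder: r_cr = k/h = 0.0207 m = 2.07 cm.
Outer radius after coating: r₂ = 0.00239 + 0.00461 = 0.00700 m.
Since r₁ < r_cr and r₂ ≤ r_cr, the coating moves toward the maximum at r_cr — heat loss rises.
Bare: R = 1/(2πr₁h) = 7.881 m·K/W; Q = 137.5/7.881 = 17.4 W/m.
Coated: R = R_cond + R_conv = 3.668 m·K/W; Q = 137.5/3.668 = 37.5 W/m.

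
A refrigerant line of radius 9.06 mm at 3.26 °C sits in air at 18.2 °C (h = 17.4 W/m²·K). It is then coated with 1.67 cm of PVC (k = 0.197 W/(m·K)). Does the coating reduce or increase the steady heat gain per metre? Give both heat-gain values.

reduces: 14.8 → 12.5 W/m

Critical radius for a cylinder: r_cr = k/h = 0.0113 m = 1.13 cm.
Outer radius after coating: r₂ = 0.00906 + 0.0167 = 0.02576 m.
r₁ < r_cr < r₂: heat gain rises to a maximum at r_cr then falls. Whether the coating helps depends on whether Q(r₂) has dropped back below Q(r₁).
Bare: R = 1/(2πr₁h) = 1.010 m·K/W; Q = 14.94/1.010 = 14.8 W/m.
Coated: R = R_cond + R_conv = 1.199 m·K/W; Q = 14.94/1.199 = 12.5 W/m.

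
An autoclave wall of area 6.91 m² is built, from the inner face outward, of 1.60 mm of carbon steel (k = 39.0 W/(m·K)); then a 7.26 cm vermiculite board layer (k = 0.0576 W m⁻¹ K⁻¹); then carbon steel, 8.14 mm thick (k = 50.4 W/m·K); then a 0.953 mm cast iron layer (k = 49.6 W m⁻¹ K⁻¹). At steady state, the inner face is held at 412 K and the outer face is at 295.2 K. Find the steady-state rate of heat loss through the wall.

Treat each layer as a resistance in series:
  R_carbon steel = L/(kA) = 0.00160/(39.0·6.91) = 5.937×10^-6 K/W
  R_vermiculite board = L/(kA) = 0.0726/(0.0576·6.91) = 0.1824 K/W
  R_carbon steel = L/(kA) = 0.00814/(50.4·6.91) = 2.337×10^-5 K/W
  R_cast iron = L/(kA) = 9.53×10^-4/(49.6·6.91) = 2.781×10^-6 K/W
ΣR = 5.937×10^-6 + 0.1824 + 2.337×10^-5 + 2.781×10^-6 = 0.1824 K/W
Q = ΔT/ΣR = (412 K − 295.2 K)/0.1824 = 640 W

Q = 640 W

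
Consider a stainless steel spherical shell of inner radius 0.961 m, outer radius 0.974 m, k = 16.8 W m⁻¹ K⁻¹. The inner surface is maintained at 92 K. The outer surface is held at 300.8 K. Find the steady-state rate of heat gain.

Q = 3170 kW

Q = 4πk·ΔT/(1/r₁ − 1/r₂) = 4π × 16.8 × 208.8 / (1/0.961 − 1/0.974) = 3.17×10^6 W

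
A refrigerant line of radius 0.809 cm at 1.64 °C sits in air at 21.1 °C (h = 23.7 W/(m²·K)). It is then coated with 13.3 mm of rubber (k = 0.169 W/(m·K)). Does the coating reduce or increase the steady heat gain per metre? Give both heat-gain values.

reduces: 23.4 → 15.8 W/m

Critical radius for a cylinder: r_cr = k/h = 0.00713 m = 0.713 cm.
Outer radius after coating: r₂ = 0.00809 + 0.0133 = 0.02139 m.
Since r₁ ≥ r_cr, any added insulation reduces the heat gain.
Bare: R = 1/(2πr₁h) = 0.8301 m·K/W; Q = 19.46/0.8301 = 23.4 W/m.
Coated: R = R_cond + R_conv = 1.230 m·K/W; Q = 19.46/1.230 = 15.8 W/m.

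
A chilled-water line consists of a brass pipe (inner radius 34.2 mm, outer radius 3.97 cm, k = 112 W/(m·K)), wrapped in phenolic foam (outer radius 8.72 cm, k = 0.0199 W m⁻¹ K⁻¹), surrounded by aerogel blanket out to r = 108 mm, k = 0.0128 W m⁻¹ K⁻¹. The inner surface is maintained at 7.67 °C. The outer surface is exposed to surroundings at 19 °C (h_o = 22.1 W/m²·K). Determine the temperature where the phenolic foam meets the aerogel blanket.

T = 15.6 °C

Treat each layer as a resistance in series:
  R'_brass = ln(0.0397/0.0342)/(2πk) = 0.1491/(2π·112) = 2.119×10^-4 m·K/W
  R'_phenolic foam = ln(0.0872/0.0397)/(2πk) = 0.7869/(2π·0.0199) = 6.293 m·K/W
  R'_aerogel blanket = ln(0.108/0.0872)/(2πk) = 0.2139/(2π·0.0128) = 2.660 m·K/W
  R'_conv,out = 1/(2πr h) = 1/(2π·0.108·22.1) = 0.06668 m·K/W
ΣR = 2.119×10^-4 + 6.293 + 2.660 + 0.06668 = 9.020 m·K/W
Q' = ΔT/ΣR = (7.67 °C − 19 °C)/9.020 = -1.256 W/m
From the inner boundary to the phenolic foam/aerogel blanket interface, ΣR_partial = 6.293 m·K/W.
T_interface = T_in − Q'·ΣR_partial = 7.67 °C − (-1.256)(6.293) = 15.6 °C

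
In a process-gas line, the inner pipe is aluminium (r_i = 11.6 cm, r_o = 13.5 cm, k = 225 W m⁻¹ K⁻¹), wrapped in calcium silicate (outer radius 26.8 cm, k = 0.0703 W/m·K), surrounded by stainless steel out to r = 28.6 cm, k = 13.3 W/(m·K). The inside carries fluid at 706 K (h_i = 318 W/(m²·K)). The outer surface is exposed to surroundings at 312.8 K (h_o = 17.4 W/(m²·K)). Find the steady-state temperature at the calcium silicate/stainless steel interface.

T = 320.9 K

Treat each layer as a resistance in series:
  R'_conv,in = 1/(2πr h) = 1/(2π·0.116·318) = 0.004315 m·K/W
  R'_aluminium = ln(0.135/0.116)/(2πk) = 0.1517/(2π·225) = 1.073×10^-4 m·K/W
  R'_calcium silicate = ln(0.268/0.135)/(2πk) = 0.6857/(2π·0.0703) = 1.552 m·K/W
  R'_stainless steel = ln(0.286/0.268)/(2πk) = 0.06500/(2π·13.3) = 7.779×10^-4 m·K/W
  R'_conv,out = 1/(2πr h) = 1/(2π·0.286·17.4) = 0.03198 m·K/W
ΣR = 0.004315 + 1.073×10^-4 + 1.552 + 7.779×10^-4 + 0.03198 = 1.589 m·K/W
Q' = ΔT/ΣR = (706 K − 312.8 K)/1.589 = 247.5 W/m
From the inner boundary to the calcium silicate/stainless steel interface, ΣR_partial = 1.556 m·K/W.
T_interface = T_in − Q'·ΣR_partial = 706 K − (247.5)(1.556) = 320.9 K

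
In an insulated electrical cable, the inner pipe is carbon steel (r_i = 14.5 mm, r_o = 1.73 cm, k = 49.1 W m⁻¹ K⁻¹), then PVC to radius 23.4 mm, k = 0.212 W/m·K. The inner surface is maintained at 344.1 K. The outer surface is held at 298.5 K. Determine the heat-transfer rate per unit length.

Q' = 201 W/m

Series thermal resistances, inner to outer:
  R'_carbon steel = ln(0.0173/0.0145)/(2πk) = 0.1766/(2π·49.1) = 5.723×10^-4 m·K/W
  R'_PVC = ln(0.0234/0.0173)/(2πk) = 0.3020/(2π·0.212) = 0.2267 m·K/W
ΣR = 5.723×10^-4 + 0.2267 = 0.2273 m·K/W
Q' = ΔT/ΣR = (344.1 K − 298.5 K)/0.2273 = 201 W/m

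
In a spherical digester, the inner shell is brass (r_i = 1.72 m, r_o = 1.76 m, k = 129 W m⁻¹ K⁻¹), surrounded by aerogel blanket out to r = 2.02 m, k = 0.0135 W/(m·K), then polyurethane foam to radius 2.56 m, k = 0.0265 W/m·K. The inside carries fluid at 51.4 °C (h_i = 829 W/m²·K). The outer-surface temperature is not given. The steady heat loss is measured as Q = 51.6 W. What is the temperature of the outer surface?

Series resistances:
  R_conv,in = 1/(4πr²h) = 1/(4π·1.72²·829) = 3.245×10^-5 K/W
  R_brass = (1/1.72 − 1/1.76)/(4πk) = 0.01321/(4π·129) = 8.151×10^-6 K/W
  R_aerogel blanket = (1/1.76 − 1/2.02)/(4πk) = 0.07313/(4π·0.0135) = 0.4311 K/W
  R_polyurethane foam = (1/2.02 − 1/2.56)/(4πk) = 0.1044/(4π·0.0265) = 0.3136 K/W
ΣR = 0.7447 K/W
ΔT = Q·ΣR = 51.6 × 0.7447 = 38.43 K
Heat flows outward, so T_out = T_in − ΔT = 51.4 − 38.43 = 13.0 °C

T_out = 13.0 °C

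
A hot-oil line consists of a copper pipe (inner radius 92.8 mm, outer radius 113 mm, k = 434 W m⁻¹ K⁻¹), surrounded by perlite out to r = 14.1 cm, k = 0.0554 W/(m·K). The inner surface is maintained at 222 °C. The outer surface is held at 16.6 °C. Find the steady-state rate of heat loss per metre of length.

Q' = 323 W/m

Series thermal resistances, inner to outer:
  R'_copper = ln(0.113/0.0928)/(2πk) = 0.1969/(2π·434) = 7.222×10^-5 m·K/W
  R'_perlite = ln(0.141/0.113)/(2πk) = 0.2214/(2π·0.0554) = 0.6360 m·K/W
ΣR = 7.222×10^-5 + 0.6360 = 0.6361 m·K/W
Q' = ΔT/ΣR = (222 °C − 16.6 °C)/0.6361 = 323 W/m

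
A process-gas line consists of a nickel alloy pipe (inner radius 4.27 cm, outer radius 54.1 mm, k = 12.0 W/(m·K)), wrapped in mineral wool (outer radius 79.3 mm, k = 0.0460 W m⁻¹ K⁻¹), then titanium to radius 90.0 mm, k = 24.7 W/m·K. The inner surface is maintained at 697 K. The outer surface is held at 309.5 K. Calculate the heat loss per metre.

Treat each layer as a resistance in series:
  R'_nickel alloy = ln(0.0541/0.0427)/(2πk) = 0.2366/(2π·12.0) = 0.003138 m·K/W
  R'_mineral wool = ln(0.0793/0.0541)/(2πk) = 0.3824/(2π·0.0460) = 1.323 m·K/W
  R'_titanium = ln(0.0900/0.0793)/(2πk) = 0.1266/(2π·24.7) = 8.156×10^-4 m·K/W
ΣR = 0.003138 + 1.323 + 8.156×10^-4 = 1.327 m·K/W
Q' = ΔT/ΣR = (697 K − 309.5 K)/1.327 = 292 W/m

Q' = 292 W/m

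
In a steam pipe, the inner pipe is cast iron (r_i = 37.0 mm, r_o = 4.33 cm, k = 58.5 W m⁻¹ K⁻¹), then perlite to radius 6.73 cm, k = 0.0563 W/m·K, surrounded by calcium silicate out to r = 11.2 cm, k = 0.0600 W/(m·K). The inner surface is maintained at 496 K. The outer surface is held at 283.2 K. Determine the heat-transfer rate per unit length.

Q' = 81.9 W/m

Resistance network (inner→outer):
  R'_cast iron = ln(0.0433/0.0370)/(2πk) = 0.1572/(2π·58.5) = 4.278×10^-4 m·K/W
  R'_perlite = ln(0.0673/0.0433)/(2πk) = 0.4410/(2π·0.0563) = 1.247 m·K/W
  R'_calcium silicate = ln(0.112/0.0673)/(2πk) = 0.5093/(2π·0.0600) = 1.351 m·K/W
ΣR = 4.278×10^-4 + 1.247 + 1.351 = 2.598 m·K/W
Q' = ΔT/ΣR = (496 K − 283.2 K)/2.598 = 81.9 W/m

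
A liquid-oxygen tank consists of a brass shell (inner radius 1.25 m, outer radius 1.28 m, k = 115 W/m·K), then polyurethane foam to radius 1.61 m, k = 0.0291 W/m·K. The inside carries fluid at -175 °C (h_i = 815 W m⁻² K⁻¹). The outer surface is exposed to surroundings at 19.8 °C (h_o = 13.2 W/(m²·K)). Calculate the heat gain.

Q = 442 W

Treat each layer as a resistance in series:
  R_conv,in = 1/(4πr²h) = 1/(4π·1.25²·815) = 6.249×10^-5 K/W
  R_brass = (1/1.25 − 1/1.28)/(4πk) = 0.01875/(4π·115) = 1.297×10^-5 K/W
  R_polyurethane foam = (1/1.28 − 1/1.61)/(4πk) = 0.1601/(4π·0.0291) = 0.4379 K/W
  R_conv,out = 1/(4πr²h) = 1/(4π·1.61²·13.2) = 0.002326 K/W
ΣR = 6.249×10^-5 + 1.297×10^-5 + 0.4379 + 0.002326 = 0.4403 K/W
Q = ΔT/ΣR = (-175 °C − 19.8 °C)/0.4403 = -442 W
(Negative Q ⇒ heat flows inward; heat gain = 442 W.)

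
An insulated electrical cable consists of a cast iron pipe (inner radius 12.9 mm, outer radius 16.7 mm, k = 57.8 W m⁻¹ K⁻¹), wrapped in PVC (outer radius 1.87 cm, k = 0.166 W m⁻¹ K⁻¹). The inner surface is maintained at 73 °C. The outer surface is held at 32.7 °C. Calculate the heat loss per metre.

Series thermal resistances, inner to outer:
  R'_cast iron = ln(0.0167/0.0129)/(2πk) = 0.2582/(2π·57.8) = 7.109×10^-4 m·K/W
  R'_PVC = ln(0.0187/0.0167)/(2πk) = 0.1131/(2π·0.166) = 0.1085 m·K/W
ΣR = 7.109×10^-4 + 0.1085 = 0.1092 m·K/W
Q' = ΔT/ΣR = (73 °C − 32.7 °C)/0.1092 = 369 W/m

Q' = 369 W/m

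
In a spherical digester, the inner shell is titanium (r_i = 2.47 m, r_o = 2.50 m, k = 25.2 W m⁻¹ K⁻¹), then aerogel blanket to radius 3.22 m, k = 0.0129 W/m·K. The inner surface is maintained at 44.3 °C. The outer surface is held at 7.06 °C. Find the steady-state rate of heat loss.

Q = 67.5 W

Series thermal resistances, inner to outer:
  R_titanium = (1/2.47 − 1/2.50)/(4πk) = 0.004858/(4π·25.2) = 1.534×10^-5 K/W
  R_aerogel blanket = (1/2.50 − 1/3.22)/(4πk) = 0.08944/(4π·0.0129) = 0.5517 K/W
ΣR = 1.534×10^-5 + 0.5517 = 0.5517 K/W
Q = ΔT/ΣR = (44.3 °C − 7.06 °C)/0.5517 = 67.5 W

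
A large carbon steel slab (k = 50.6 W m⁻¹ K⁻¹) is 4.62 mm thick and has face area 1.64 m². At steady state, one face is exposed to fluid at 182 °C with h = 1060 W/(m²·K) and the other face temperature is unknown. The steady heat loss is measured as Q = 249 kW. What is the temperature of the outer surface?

Series resistances:
  R_conv,in = 1/(hA) = 1/(1060·1.64) = 5.752×10^-4 K/W
  R_carbon steel = L/(kA) = 0.00462/(50.6·1.64) = 5.567×10^-5 K/W
ΣR = 6.309×10^-4 K/W
ΔT = Q·ΣR = 2.49×10^5 × 6.309×10^-4 = 157.1 K
Heat flows outward, so T_out = T_in − ΔT = 182 − 157.1 = 24.9 °C

T_out = 24.9 °C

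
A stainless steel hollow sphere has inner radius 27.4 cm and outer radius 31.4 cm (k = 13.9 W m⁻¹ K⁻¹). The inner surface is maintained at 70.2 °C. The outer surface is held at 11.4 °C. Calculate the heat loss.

Q = 4πk·ΔT/(1/r₁ − 1/r₂) = 4π × 13.9 × 58.8 / (1/0.274 − 1/0.314) = 22100 W

Q = 22100 W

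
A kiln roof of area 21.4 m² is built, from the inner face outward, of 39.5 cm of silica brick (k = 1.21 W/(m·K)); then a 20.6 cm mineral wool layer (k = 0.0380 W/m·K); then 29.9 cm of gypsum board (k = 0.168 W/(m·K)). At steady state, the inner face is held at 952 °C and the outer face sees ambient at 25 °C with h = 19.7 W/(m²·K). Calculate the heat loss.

Series thermal resistances, inner to outer:
  R_silica brick = L/(kA) = 0.395/(1.21·21.4) = 0.01525 K/W
  R_mineral wool = L/(kA) = 0.206/(0.0380·21.4) = 0.2533 K/W
  R_gypsum board = L/(kA) = 0.299/(0.168·21.4) = 0.08317 K/W
  R_conv,out = 1/(hA) = 1/(19.7·21.4) = 0.002372 K/W
ΣR = 0.01525 + 0.2533 + 0.08317 + 0.002372 = 0.3541 K/W
Q = ΔT/ΣR = (952 °C − 25 °C)/0.3541 = 2620 W

Q = 2.62 kW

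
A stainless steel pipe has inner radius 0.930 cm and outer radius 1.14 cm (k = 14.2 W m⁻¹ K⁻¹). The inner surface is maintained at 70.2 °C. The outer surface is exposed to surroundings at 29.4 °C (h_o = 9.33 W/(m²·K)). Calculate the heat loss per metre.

Resistance network (inner→outer):
  R'_stainless steel = ln(0.0114/0.00930)/(2πk) = 0.2036/(2π·14.2) = 0.002282 m·K/W
  R'_conv,out = 1/(2πr h) = 1/(2π·0.0114·9.33) = 1.496 m·K/W
ΣR = 0.002282 + 1.496 = 1.498 m·K/W
Q' = ΔT/ΣR = (70.2 °C − 29.4 °C)/1.498 = 27.2 W/m

Q' = 27.2 W/m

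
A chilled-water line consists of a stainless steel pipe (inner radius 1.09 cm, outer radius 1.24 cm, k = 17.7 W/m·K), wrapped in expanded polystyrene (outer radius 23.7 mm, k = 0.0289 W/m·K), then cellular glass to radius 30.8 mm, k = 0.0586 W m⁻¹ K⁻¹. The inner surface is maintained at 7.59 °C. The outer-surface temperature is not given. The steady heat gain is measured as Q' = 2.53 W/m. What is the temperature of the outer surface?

T_out = 18.4 °C

Series resistances:
  R'_stainless steel = ln(0.0124/0.0109)/(2πk) = 0.1289/(2π·17.7) = 0.001159 m·K/W
  R'_expanded polystyrene = ln(0.0237/0.0124)/(2πk) = 0.6478/(2π·0.0289) = 3.567 m·K/W
  R'_cellular glass = ln(0.0308/0.0237)/(2πk) = 0.2620/(2π·0.0586) = 0.7117 m·K/W
ΣR = 4.280 m·K/W
ΔT = Q'·ΣR = 2.53 × 4.280 = 10.83 K
Heat flows inward, so T_out = T_in + ΔT = 7.59 + 10.83 = 18.4 °C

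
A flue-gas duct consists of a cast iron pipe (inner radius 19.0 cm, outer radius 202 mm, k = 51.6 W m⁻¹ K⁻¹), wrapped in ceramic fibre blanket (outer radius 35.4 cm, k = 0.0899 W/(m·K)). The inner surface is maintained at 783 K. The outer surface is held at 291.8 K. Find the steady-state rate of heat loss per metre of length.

Resistance network (inner→outer):
  R'_cast iron = ln(0.202/0.190)/(2πk) = 0.06124/(2π·51.6) = 1.889×10^-4 m·K/W
  R'_ceramic fibre blanket = ln(0.354/0.202)/(2πk) = 0.5610/(2π·0.0899) = 0.9932 m·K/W
ΣR = 1.889×10^-4 + 0.9932 = 0.9934 m·K/W
Q' = ΔT/ΣR = (783 K − 291.8 K)/0.9934 = 494 W/m

Q' = 494 W/m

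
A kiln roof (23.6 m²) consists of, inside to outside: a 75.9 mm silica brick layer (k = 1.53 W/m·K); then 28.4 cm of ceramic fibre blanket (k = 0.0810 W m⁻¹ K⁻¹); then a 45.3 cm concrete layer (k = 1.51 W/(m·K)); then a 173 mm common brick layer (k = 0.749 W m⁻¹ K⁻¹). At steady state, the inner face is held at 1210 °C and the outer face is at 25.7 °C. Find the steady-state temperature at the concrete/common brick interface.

T = 93 °C

Treat each layer as a resistance in series:
  R_silica brick = L/(kA) = 0.0759/(1.53·23.6) = 0.002102 K/W
  R_ceramic fibre blanket = L/(kA) = 0.284/(0.0810·23.6) = 0.1486 K/W
  R_concrete = L/(kA) = 0.453/(1.51·23.6) = 0.01271 K/W
  R_common brick = L/(kA) = 0.173/(0.749·23.6) = 0.009787 K/W
ΣR = 0.002102 + 0.1486 + 0.01271 + 0.009787 = 0.1732 K/W
Q = ΔT/ΣR = (1210 °C − 25.7 °C)/0.1732 = 6838 W
From the inner boundary to the concrete/common brick interface, ΣR_partial = 0.1634 K/W.
T_interface = T_in − Q·ΣR_partial = 1210 °C − (6838)(0.1634) = 93 °C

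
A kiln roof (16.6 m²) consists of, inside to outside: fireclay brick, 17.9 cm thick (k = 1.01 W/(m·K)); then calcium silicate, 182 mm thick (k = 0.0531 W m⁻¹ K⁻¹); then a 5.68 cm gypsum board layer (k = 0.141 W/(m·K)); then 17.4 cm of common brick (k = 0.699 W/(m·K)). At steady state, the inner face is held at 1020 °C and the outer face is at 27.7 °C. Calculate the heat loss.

Q = 3870 W

Treat each layer as a resistance in series:
  R_fireclay brick = L/(kA) = 0.179/(1.01·16.6) = 0.01068 K/W
  R_calcium silicate = L/(kA) = 0.182/(0.0531·16.6) = 0.2065 K/W
  R_gypsum board = L/(kA) = 0.0568/(0.141·16.6) = 0.02427 K/W
  R_common brick = L/(kA) = 0.174/(0.699·16.6) = 0.01500 K/W
ΣR = 0.01068 + 0.2065 + 0.02427 + 0.01500 = 0.2565 K/W
Q = ΔT/ΣR = (1020 °C − 27.7 °C)/0.2565 = 3870 W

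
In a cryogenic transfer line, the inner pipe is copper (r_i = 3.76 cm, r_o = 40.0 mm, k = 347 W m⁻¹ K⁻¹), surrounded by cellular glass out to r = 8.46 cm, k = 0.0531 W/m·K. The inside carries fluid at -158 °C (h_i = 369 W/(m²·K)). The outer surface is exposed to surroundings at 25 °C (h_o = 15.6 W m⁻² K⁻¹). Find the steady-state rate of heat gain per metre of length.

Treat each layer as a resistance in series:
  R'_conv,in = 1/(2πr h) = 1/(2π·0.0376·369) = 0.01147 m·K/W
  R'_copper = ln(0.0400/0.0376)/(2πk) = 0.06188/(2π·347) = 2.838×10^-5 m·K/W
  R'_cellular glass = ln(0.0846/0.0400)/(2πk) = 0.7491/(2π·0.0531) = 2.245 m·K/W
  R'_conv,out = 1/(2πr h) = 1/(2π·0.0846·15.6) = 0.1206 m·K/W
ΣR = 0.01147 + 2.838×10^-5 + 2.245 + 0.1206 = 2.377 m·K/W
Q' = ΔT/ΣR = (-158 °C − 25 °C)/2.377 = -77.0 W/m
(Negative Q' ⇒ heat flows inward; heat gain = 77.0 W/m.)

Q' = 77.0 W/m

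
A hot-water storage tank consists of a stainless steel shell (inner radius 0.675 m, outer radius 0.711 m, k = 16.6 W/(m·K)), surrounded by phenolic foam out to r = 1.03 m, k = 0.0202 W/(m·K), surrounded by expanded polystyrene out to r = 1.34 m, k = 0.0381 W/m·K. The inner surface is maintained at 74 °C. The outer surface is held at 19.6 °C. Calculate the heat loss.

Q = 24.9 W

Series thermal resistances, inner to outer:
  R_stainless steel = (1/0.675 − 1/0.711)/(4πk) = 0.07501/(4π·16.6) = 3.596×10^-4 K/W
  R_phenolic foam = (1/0.711 − 1/1.03)/(4πk) = 0.4356/(4π·0.0202) = 1.716 K/W
  R_expanded polystyrene = (1/1.03 − 1/1.34)/(4πk) = 0.2246/(4π·0.0381) = 0.4691 K/W
ΣR = 3.596×10^-4 + 1.716 + 0.4691 = 2.185 K/W
Q = ΔT/ΣR = (74 °C − 19.6 °C)/2.185 = 24.9 W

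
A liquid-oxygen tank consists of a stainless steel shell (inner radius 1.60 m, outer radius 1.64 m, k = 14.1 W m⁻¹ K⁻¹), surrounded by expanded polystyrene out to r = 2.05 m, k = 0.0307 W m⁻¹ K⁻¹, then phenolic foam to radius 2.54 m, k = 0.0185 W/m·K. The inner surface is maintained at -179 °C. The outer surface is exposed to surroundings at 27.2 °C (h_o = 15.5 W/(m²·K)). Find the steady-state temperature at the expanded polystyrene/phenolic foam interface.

Treat each layer as a resistance in series:
  R_stainless steel = (1/1.60 − 1/1.64)/(4πk) = 0.01524/(4π·14.1) = 8.603×10^-5 K/W
  R_expanded polystyrene = (1/1.64 − 1/2.05)/(4πk) = 0.1220/(4π·0.0307) = 0.3161 K/W
  R_phenolic foam = (1/2.05 − 1/2.54)/(4πk) = 0.09410/(4π·0.0185) = 0.4048 K/W
  R_conv,out = 1/(4πr²h) = 1/(4π·2.54²·15.5) = 7.958×10^-4 K/W
ΣR = 8.603×10^-5 + 0.3161 + 0.4048 + 7.958×10^-4 = 0.7218 K/W
Q = ΔT/ΣR = (-179 °C − 27.2 °C)/0.7218 = -285.7 W
From the inner boundary to the expanded polystyrene/phenolic foam interface, ΣR_partial = 0.3162 K/W.
T_interface = T_in − Q·ΣR_partial = -179 °C − (-285.7)(0.3162) = -88.7 °C

T = -88.7 °C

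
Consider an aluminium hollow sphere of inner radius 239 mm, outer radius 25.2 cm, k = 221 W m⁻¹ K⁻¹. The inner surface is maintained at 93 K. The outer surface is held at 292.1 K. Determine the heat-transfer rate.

Q = 2560 kW

Q = 4πk·ΔT/(1/r₁ − 1/r₂) = 4π × 221 × 199.1 / (1/0.239 − 1/0.252) = 2.56×10^6 W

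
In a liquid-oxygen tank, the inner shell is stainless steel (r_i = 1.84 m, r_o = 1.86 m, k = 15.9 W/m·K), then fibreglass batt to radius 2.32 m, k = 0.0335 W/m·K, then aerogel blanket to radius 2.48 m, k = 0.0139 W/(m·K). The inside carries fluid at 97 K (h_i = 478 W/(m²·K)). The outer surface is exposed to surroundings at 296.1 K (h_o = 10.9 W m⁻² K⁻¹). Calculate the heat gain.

Q = 481 W

Resistance network (inner→outer):
  R_conv,in = 1/(4πr²h) = 1/(4π·1.84²·478) = 4.917×10^-5 K/W
  R_stainless steel = (1/1.84 − 1/1.86)/(4πk) = 0.005844/(4π·15.9) = 2.925×10^-5 K/W
  R_fibreglass batt = (1/1.86 − 1/2.32)/(4πk) = 0.1066/(4π·0.0335) = 0.2532 K/W
  R_aerogel blanket = (1/2.32 − 1/2.48)/(4πk) = 0.02781/(4π·0.0139) = 0.1592 K/W
  R_conv,out = 1/(4πr²h) = 1/(4π·2.48²·10.9) = 0.001187 K/W
ΣR = 4.917×10^-5 + 2.925×10^-5 + 0.2532 + 0.1592 + 0.001187 = 0.4137 K/W
Q = ΔT/ΣR = (97 K − 296.1 K)/0.4137 = -481 W
(Negative Q ⇒ heat flows inward; heat gain = 481 W.)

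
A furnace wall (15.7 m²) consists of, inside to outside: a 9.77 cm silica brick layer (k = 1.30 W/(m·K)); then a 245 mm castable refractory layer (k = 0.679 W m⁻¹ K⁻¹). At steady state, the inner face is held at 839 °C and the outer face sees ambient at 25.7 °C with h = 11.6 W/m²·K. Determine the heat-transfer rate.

Q = 24500 W

Series thermal resistances, inner to outer:
  R_silica brick = L/(kA) = 0.0977/(1.30·15.7) = 0.004787 K/W
  R_castable refractory = L/(kA) = 0.245/(0.679·15.7) = 0.02298 K/W
  R_conv,out = 1/(hA) = 1/(11.6·15.7) = 0.005491 K/W
ΣR = 0.004787 + 0.02298 + 0.005491 = 0.03326 K/W
Q = ΔT/ΣR = (839 °C − 25.7 °C)/0.03326 = 24500 W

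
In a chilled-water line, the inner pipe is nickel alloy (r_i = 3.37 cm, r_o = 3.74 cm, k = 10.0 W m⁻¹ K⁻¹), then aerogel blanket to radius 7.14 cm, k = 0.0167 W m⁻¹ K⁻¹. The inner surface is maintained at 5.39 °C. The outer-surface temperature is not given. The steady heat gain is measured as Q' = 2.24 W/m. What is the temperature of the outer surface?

Series resistances:
  R'_nickel alloy = ln(0.0374/0.0337)/(2πk) = 0.1042/(2π·10.0) = 0.001658 m·K/W
  R'_aerogel blanket = ln(0.0714/0.0374)/(2πk) = 0.6466/(2π·0.0167) = 6.163 m·K/W
ΣR = 6.164 m·K/W
ΔT = Q'·ΣR = 2.24 × 6.164 = 13.81 K
Heat flows inward, so T_out = T_in + ΔT = 5.39 + 13.81 = 19.2 °C

T_out = 19.2 °C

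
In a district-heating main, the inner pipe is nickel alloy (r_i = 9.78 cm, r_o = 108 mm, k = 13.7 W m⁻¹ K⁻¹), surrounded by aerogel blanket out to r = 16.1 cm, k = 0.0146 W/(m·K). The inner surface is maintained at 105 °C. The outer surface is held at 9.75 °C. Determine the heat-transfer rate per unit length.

Q' = 21.9 W/m

Resistance network (inner→outer):
  R'_nickel alloy = ln(0.108/0.0978)/(2πk) = 0.09921/(2π·13.7) = 0.001152 m·K/W
  R'_aerogel blanket = ln(0.161/0.108)/(2πk) = 0.3993/(2π·0.0146) = 4.352 m·K/W
ΣR = 0.001152 + 4.352 = 4.353 m·K/W
Q' = ΔT/ΣR = (105 °C − 9.75 °C)/4.353 = 21.9 W/m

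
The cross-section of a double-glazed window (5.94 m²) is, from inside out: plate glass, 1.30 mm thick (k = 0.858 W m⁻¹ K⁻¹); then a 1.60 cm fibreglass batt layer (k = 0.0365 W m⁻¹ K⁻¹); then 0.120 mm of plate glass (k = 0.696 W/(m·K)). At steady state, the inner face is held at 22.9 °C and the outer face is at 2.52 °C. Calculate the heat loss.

Q = 275 W

Series thermal resistances, inner to outer:
  R_plate glass = L/(kA) = 0.00130/(0.858·5.94) = 2.551×10^-4 K/W
  R_fibreglass batt = L/(kA) = 0.0160/(0.0365·5.94) = 0.07380 K/W
  R_plate glass = L/(kA) = 1.20×10^-4/(0.696·5.94) = 2.903×10^-5 K/W
ΣR = 2.551×10^-4 + 0.07380 + 2.903×10^-5 = 0.07408 K/W
Q = ΔT/ΣR = (22.9 °C − 2.52 °C)/0.07408 = 275 W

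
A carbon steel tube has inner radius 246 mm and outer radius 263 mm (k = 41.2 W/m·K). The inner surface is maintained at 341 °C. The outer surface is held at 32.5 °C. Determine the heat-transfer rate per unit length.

Q' = 2πk·ΔT/ln(r₂/r₁) = 2π × 41.2 × 308.5 / ln(0.263/0.246) = 1.20×10^6 W/m

Q' = 1200 kW/m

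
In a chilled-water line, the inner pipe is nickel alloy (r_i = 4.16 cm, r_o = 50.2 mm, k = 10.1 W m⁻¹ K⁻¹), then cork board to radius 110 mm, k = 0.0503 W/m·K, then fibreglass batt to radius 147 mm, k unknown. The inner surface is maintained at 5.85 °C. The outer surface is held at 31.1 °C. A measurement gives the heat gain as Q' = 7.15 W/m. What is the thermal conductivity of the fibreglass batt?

k = 0.0441 W/m·K

ΣR = ΔT/Q' = |5.85 − 31.1|/7.15 = 3.531 m·K/W
Known resistances:
  R'_nickel alloy = ln(0.0502/0.0416)/(2πk) = 0.1879/(2π·10.1) = 0.002961 m·K/W
  R'_cork board = ln(0.110/0.0502)/(2πk) = 0.7845/(2π·0.0503) = 2.482 m·K/W
R_fibreglass batt = ΣR − ΣR_known = 3.531 − 2.485 = 1.046 m·K/W
ln(r₂/r₁)/(2πk) = 1.046 ⇒ k = 0.2900/(2π·1.046) = 0.0441 W/m·K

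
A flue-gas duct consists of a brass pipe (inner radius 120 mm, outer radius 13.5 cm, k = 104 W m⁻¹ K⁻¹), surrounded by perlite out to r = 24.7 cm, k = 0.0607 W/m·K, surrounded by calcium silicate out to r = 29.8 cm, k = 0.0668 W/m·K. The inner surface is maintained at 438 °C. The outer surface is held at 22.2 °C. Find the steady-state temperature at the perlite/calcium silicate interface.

T = 114 °C

Resistance network (inner→outer):
  R'_brass = ln(0.135/0.120)/(2πk) = 0.1178/(2π·104) = 1.802×10^-4 m·K/W
  R'_perlite = ln(0.247/0.135)/(2πk) = 0.6041/(2π·0.0607) = 1.584 m·K/W
  R'_calcium silicate = ln(0.298/0.247)/(2πk) = 0.1877/(2π·0.0668) = 0.4472 m·K/W
ΣR = 1.802×10^-4 + 1.584 + 0.4472 = 2.031 m·K/W
Q' = ΔT/ΣR = (438 °C − 22.2 °C)/2.031 = 204.7 W/m
From the inner boundary to the perlite/calcium silicate interface, ΣR_partial = 1.584 m·K/W.
T_interface = T_in − Q'·ΣR_partial = 438 °C − (204.7)(1.584) = 114 °C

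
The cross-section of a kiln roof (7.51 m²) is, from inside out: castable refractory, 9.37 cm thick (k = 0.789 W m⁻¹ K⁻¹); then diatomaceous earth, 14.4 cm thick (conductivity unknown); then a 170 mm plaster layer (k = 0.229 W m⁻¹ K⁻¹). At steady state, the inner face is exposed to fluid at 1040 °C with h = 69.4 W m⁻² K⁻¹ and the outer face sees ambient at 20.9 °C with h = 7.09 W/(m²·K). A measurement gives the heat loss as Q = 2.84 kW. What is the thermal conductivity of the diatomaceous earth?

ΣR = ΔT/Q = |1040 − 20.9|/2840 = 0.3588 K/W
Known resistances:
  R_conv,in = 1/(hA) = 1/(69.4·7.51) = 0.001919 K/W
  R_castable refractory = L/(kA) = 0.0937/(0.789·7.51) = 0.01581 K/W
  R_plaster = L/(kA) = 0.170/(0.229·7.51) = 0.09885 K/W
  R_conv,out = 1/(hA) = 1/(7.09·7.51) = 0.01878 K/W
R_diatomaceous earth = ΣR − ΣR_known = 0.3588 − 0.1354 = 0.2234 K/W
L/(kA) = 0.2234 ⇒ k = 0.144/(0.2234·7.51) = 0.0858 W/m·K

k = 0.0858 W/m·K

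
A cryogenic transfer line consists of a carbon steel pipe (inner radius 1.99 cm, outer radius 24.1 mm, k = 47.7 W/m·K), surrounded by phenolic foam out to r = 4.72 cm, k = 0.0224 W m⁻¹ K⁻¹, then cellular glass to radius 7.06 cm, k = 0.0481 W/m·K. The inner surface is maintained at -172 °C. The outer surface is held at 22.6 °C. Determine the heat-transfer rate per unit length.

Treat each layer as a resistance in series:
  R'_carbon steel = ln(0.0241/0.0199)/(2πk) = 0.1915/(2π·47.7) = 6.389×10^-4 m·K/W
  R'_phenolic foam = ln(0.0472/0.0241)/(2πk) = 0.6722/(2π·0.0224) = 4.776 m·K/W
  R'_cellular glass = ln(0.0706/0.0472)/(2πk) = 0.4026/(2π·0.0481) = 1.332 m·K/W
ΣR = 6.389×10^-4 + 4.776 + 1.332 = 6.109 m·K/W
Q' = ΔT/ΣR = (-172 °C − 22.6 °C)/6.109 = -31.9 W/m
(Negative Q' ⇒ heat flows inward; heat gain = 31.9 W/m.)

Q' = 31.9 W/m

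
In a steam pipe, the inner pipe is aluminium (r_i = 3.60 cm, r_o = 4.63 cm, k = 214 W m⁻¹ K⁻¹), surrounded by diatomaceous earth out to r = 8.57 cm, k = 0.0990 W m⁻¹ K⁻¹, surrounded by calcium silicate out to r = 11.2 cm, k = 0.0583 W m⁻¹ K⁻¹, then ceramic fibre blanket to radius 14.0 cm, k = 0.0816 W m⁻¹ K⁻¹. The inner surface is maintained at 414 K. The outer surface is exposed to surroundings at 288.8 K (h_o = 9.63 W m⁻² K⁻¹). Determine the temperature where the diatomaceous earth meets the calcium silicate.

Resistance network (inner→outer):
  R'_aluminium = ln(0.0463/0.0360)/(2πk) = 0.2516/(2π·214) = 1.871×10^-4 m·K/W
  R'_diatomaceous earth = ln(0.0857/0.0463)/(2πk) = 0.6157/(2π·0.0990) = 0.9898 m·K/W
  R'_calcium silicate = ln(0.112/0.0857)/(2πk) = 0.2676/(2π·0.0583) = 0.7307 m·K/W
  R'_ceramic fibre blanket = ln(0.140/0.112)/(2πk) = 0.2231/(2π·0.0816) = 0.4352 m·K/W
  R'_conv,out = 1/(2πr h) = 1/(2π·0.140·9.63) = 0.1180 m·K/W
ΣR = 1.871×10^-4 + 0.9898 + 0.7307 + 0.4352 + 0.1180 = 2.274 m·K/W
Q' = ΔT/ΣR = (414 K − 288.8 K)/2.274 = 55.06 W/m
From the inner boundary to the diatomaceous earth/calcium silicate interface, ΣR_partial = 0.9900 m·K/W.
T_interface = T_in − Q'·ΣR_partial = 414 K − (55.06)(0.9900) = 359.5 K

T = 359.5 K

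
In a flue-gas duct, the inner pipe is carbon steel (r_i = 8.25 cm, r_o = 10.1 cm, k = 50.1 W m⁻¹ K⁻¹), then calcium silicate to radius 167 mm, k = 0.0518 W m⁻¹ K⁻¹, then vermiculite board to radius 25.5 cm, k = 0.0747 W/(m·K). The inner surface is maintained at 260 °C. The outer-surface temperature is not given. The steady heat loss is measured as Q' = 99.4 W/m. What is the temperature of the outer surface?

T_out = 16.7 °C

Sum the resistances:
  R'_carbon steel = ln(0.101/0.0825)/(2πk) = 0.2023/(2π·50.1) = 6.427×10^-4 m·K/W
  R'_calcium silicate = ln(0.167/0.101)/(2πk) = 0.5029/(2π·0.0518) = 1.545 m·K/W
  R'_vermiculite board = ln(0.255/0.167)/(2πk) = 0.4233/(2π·0.0747) = 0.9018 m·K/W
ΣR = 2.448 m·K/W
ΔT = Q'·ΣR = 99.4 × 2.448 = 243.3 K
Heat flows outward, so T_out = T_in − ΔT = 260 − 243.3 = 16.7 °C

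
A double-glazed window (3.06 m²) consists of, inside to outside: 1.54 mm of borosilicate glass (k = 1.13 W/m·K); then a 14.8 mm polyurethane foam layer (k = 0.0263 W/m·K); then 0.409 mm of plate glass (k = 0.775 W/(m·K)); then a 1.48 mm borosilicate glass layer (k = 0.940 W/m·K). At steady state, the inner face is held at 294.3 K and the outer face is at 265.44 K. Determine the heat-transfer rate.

Q = 156 W

Resistance network (inner→outer):
  R_borosilicate glass = L/(kA) = 0.00154/(1.13·3.06) = 4.454×10^-4 K/W
  R_polyurethane foam = L/(kA) = 0.0148/(0.0263·3.06) = 0.1839 K/W
  R_plate glass = L/(kA) = 4.09×10^-4/(0.775·3.06) = 1.725×10^-4 K/W
  R_borosilicate glass = L/(kA) = 0.00148/(0.940·3.06) = 5.145×10^-4 K/W
ΣR = 4.454×10^-4 + 0.1839 + 1.725×10^-4 + 5.145×10^-4 = 0.1850 K/W
Q = ΔT/ΣR = (294.3 K − 265.44 K)/0.1850 = 156 W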